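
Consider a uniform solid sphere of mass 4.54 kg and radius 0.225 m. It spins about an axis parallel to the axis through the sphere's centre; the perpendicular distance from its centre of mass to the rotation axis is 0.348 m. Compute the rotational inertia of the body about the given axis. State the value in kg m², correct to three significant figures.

0.642

I_cm = (2/5)MR² = (2/5)(4.54)(0.225)² = 0.091935 kg m²; centre at d = 0.348 m, so I = I_cm + Md² gives I = 0.091935 + (4.54)(0.348)² = 0.64175 kg m².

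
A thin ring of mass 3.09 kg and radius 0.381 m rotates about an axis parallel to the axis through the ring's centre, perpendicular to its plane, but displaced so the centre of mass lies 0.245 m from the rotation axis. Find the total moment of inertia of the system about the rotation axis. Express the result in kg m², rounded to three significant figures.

0.634

I_cm = MR² = (3.09)(0.381)² = 0.44855 kg m²; centre at d = 0.245 m, so the parallel axis theorem gives I = 0.44855 + (3.09)(0.245)² = 0.63402 kg m².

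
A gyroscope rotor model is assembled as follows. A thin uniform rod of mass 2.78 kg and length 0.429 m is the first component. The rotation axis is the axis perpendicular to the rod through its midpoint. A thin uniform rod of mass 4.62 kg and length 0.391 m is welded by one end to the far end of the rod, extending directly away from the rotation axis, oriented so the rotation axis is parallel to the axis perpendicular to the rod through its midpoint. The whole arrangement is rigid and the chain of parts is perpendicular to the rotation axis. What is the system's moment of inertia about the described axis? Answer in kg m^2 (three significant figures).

Thin rod: I_cm = (1/12)ML² = (1/12)(2.78)(0.429)² = 0.042636 kg m^2; axis through the centre, so I = 0.042636 kg m^2.
Thin rod: I_cm = (1/12)ML² = (1/12)(4.62)(0.391)² = 0.058859 kg m^2; centre at d = 0.2145 + 0.1955 = 0.41 m, so the parallel axis theorem gives I = 0.058859 + (4.62)(0.41)² = 0.83548 kg m^2.
Total I = 0.042636 + 0.83548 = 0.87812 kg m^2.

0.878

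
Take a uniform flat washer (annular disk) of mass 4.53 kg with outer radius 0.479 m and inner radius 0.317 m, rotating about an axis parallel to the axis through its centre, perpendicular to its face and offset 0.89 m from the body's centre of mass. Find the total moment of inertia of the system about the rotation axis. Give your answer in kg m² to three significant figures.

4.34

I_cm = (1/2)M(R²+r²) = (1/2)(4.53)[(0.479)² + (0.317)²] = 0.74729 kg m²; centre at d = 0.89 m, so the parallel axis theorem gives I = 0.74729 + (4.53)(0.89)² = 4.3355 kg m².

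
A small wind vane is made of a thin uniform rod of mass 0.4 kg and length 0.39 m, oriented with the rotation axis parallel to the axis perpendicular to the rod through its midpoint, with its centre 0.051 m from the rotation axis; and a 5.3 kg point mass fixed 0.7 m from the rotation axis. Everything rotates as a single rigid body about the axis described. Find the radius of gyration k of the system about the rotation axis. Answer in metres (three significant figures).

Thin rod: I_cm = (1/12)ML² = (1/12)(0.4)(0.39)² = 0.00507 kg m^2; centre at d = 0.051 m, so I = I_cm + Md² gives I = 0.00507 + (0.4)(0.051)² = 0.0061104 kg m^2.
Point mass: I_cm = 0; centre at d = 0.7 m, so I = I_cm + Md² gives I = 0 + (5.3)(0.7)² = 2.597 kg m^2.
Total I = 2.6031 kg m^2; total mass M = 5.7 kg.
k = √(I/M) = √(2.6031/5.7) = 0.67579 m.

0.676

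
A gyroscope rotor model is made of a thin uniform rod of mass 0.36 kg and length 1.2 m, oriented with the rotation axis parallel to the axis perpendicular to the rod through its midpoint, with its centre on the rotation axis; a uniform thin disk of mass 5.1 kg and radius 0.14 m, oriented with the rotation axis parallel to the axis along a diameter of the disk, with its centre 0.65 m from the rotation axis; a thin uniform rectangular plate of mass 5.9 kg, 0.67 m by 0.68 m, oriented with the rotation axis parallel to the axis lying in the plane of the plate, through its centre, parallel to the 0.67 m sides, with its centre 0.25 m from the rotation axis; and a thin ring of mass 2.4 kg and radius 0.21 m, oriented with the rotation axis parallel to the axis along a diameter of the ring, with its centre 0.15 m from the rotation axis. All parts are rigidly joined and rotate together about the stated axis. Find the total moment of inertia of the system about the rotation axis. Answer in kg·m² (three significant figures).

Thin rod: I_cm = (1/12)ML² = (1/12)(0.36)(1.2)² = 0.0432 kg·m²; axis through the centre, so I = 0.0432 kg·m².
Thin disk: I_cm = (1/4)MR² = (1/4)(5.1)(0.14)² = 0.02499 kg·m²; centre at d = 0.65 m, so I = I_cm + Md² gives I = 0.02499 + (5.1)(0.65)² = 2.1797 kg·m².
Rectangular plate: I_cm = (1/12)Mb² = (1/12)(5.9)(0.68)² = 0.22735 kg·m²; centre at d = 0.25 m, so I = I_cm + Md² gives I = 0.22735 + (5.9)(0.25)² = 0.5961 kg·m².
Thin ring: I_cm = (1/2)MR² = (1/2)(2.4)(0.21)² = 0.05292 kg·m²; centre at d = 0.15 m, so I = I_cm + Md² gives I = 0.05292 + (2.4)(0.15)² = 0.10692 kg·m².
Total I = 0.0432 + 2.1797 + 0.5961 + 0.10692 = 2.926 kg·m².

2.93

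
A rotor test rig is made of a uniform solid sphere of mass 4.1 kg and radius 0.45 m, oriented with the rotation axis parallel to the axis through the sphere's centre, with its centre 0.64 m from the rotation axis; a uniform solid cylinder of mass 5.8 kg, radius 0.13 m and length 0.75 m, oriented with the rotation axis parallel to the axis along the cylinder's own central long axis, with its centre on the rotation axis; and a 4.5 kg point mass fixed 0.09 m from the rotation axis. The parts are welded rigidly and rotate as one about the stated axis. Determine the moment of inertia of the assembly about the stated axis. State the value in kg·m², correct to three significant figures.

Solid sphere: I_cm = (2/5)MR² = (2/5)(4.1)(0.45)² = 0.3321 kg·m²; centre at d = 0.64 m, so I = I_cm + Md² gives I = 0.3321 + (4.1)(0.64)² = 2.0115 kg·m².
Solid cylinder: I_cm = (1/2)MR² = (1/2)(5.8)(0.13)² = 0.04901 kg·m²; axis through the centre, so I = 0.04901 kg·m².
Point mass: I_cm = 0; centre at d = 0.09 m, so I = I_cm + Md² gives I = 0 + (4.5)(0.09)² = 0.03645 kg·m².
Total I = 2.0115 + 0.04901 + 0.03645 = 2.0969 kg·m².

2.10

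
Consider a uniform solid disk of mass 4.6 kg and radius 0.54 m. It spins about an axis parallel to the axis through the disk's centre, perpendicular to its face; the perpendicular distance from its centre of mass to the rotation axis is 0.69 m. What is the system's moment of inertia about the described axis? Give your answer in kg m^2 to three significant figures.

2.86

I_cm = (1/2)MR² = (1/2)(4.6)(0.54)² = 0.67068 kg m^2; centre at d = 0.69 m, so I = I_cm + Md² gives I = 0.67068 + (4.6)(0.69)² = 2.8607 kg m^2.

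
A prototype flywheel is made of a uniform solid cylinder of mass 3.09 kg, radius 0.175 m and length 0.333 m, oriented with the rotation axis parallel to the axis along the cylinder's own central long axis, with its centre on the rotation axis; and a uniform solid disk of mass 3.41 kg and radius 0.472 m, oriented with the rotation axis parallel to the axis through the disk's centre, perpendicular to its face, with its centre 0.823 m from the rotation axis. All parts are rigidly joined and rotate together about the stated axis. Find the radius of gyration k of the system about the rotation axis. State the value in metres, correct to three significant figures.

0.649

Solid cylinder: I_cm = (1/2)MR² = (1/2)(3.09)(0.175)² = 0.047316 kg·m²; axis through the centre, so I = 0.047316 kg·m².
Solid disk: I_cm = (1/2)MR² = (1/2)(3.41)(0.472)² = 0.37985 kg·m²; centre at d = 0.823 m, so I = I_cm + Md² gives I = 0.37985 + (3.41)(0.823)² = 2.6895 kg·m².
Total I = 2.7369 kg·m²; total mass M = 6.5 kg.
k = √(I/M) = √(2.7369/6.5) = 0.64889 m.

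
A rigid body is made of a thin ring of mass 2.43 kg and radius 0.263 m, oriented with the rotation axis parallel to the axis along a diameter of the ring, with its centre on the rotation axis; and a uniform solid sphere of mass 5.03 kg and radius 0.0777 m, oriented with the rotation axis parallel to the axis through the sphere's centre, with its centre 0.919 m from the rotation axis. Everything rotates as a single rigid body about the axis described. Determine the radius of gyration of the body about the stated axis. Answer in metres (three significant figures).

Thin ring: I_cm = (1/2)MR² = (1/2)(2.43)(0.263)² = 0.08404 kg m^2; axis through the centre, so I = 0.08404 kg m^2.
Solid sphere: I_cm = (2/5)MR² = (2/5)(5.03)(0.0777)² = 0.012147 kg m^2; centre at d = 0.919 m, so I = I_cm + Md² gives I = 0.012147 + (5.03)(0.919)² = 4.2603 kg m^2.
Total I = 4.3443 kg m^2; total mass M = 7.46 kg.
k = √(I/M) = √(4.3443/7.46) = 0.76312 m.

0.763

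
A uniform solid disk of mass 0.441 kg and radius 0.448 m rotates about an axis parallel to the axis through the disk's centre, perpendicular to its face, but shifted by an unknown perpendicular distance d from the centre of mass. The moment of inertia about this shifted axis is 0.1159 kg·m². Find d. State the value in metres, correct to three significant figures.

0.403

About the centre-of-mass axis, I_cm = (1/2)MR² = (1/2)(0.441)(0.448)² = 0.044255 kg·m².
Parallel axis theorem: I = I_cm + Md², so Md² = 0.1159 − 0.044255 = 0.071645 kg·m².
d = √(0.071645 / 0.441) = 0.40306 m.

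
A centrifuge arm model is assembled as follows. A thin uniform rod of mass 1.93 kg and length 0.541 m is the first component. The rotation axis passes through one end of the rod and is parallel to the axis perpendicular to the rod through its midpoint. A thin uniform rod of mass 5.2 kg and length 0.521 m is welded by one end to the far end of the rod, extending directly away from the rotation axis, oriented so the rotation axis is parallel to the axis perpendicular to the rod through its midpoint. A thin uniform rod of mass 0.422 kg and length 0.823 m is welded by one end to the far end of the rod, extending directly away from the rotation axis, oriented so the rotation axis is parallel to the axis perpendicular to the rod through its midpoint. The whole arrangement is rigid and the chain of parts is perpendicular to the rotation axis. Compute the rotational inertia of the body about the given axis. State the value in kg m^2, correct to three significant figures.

4.59

Thin rod: I_cm = (1/12)ML² = (1/12)(1.93)(0.541)² = 0.047073 kg m^2; centre at d = 0.2705 m, so I = I_cm + Md² gives I = 0.047073 + (1.93)(0.2705)² = 0.18829 kg m^2.
Thin rod: I_cm = (1/12)ML² = (1/12)(5.2)(0.521)² = 0.11762 kg m^2; centre at d = 0.2705 + 0.2705 + 0.2605 = 0.8015 m, so I = I_cm + Md² gives I = 0.11762 + (5.2)(0.8015)² = 3.4581 kg m^2.
Thin rod: I_cm = (1/12)ML² = (1/12)(0.422)(0.823)² = 0.023819 kg m^2; centre at d = 0.2705 + 0.2705 + 0.2605 + 0.2605 + 0.4115 = 1.4735 m, so I = I_cm + Md² gives I = 0.023819 + (0.422)(1.4735)² = 0.94007 kg m^2.
Total I = 0.18829 + 3.4581 + 0.94007 = 4.5865 kg m^2.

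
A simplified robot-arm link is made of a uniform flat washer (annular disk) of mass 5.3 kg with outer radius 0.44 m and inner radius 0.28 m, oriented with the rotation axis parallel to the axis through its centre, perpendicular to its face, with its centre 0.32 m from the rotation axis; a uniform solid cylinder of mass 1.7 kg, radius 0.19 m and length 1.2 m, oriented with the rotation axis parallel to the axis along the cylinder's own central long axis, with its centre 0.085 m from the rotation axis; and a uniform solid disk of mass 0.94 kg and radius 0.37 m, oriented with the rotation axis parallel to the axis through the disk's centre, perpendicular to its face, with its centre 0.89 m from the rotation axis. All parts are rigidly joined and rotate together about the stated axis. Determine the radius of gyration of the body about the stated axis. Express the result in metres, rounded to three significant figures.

Annular disk: I_cm = (1/2)M(R²+r²) = (1/2)(5.3)[(0.44)² + (0.28)²] = 0.7208 kg m^2; centre at d = 0.32 m, so the parallel axis theorem gives I = 0.7208 + (5.3)(0.32)² = 1.2635 kg m^2.
Solid cylinder: I_cm = (1/2)MR² = (1/2)(1.7)(0.19)² = 0.030685 kg m^2; centre at d = 0.085 m, so the parallel axis theorem gives I = 0.030685 + (1.7)(0.085)² = 0.042968 kg m^2.
Solid disk: I_cm = (1/2)MR² = (1/2)(0.94)(0.37)² = 0.064343 kg m^2; centre at d = 0.89 m, so the parallel axis theorem gives I = 0.064343 + (0.94)(0.89)² = 0.80892 kg m^2.
Total I = 2.1154 kg m^2; total mass M = 7.94 kg.
k = √(I/M) = √(2.1154/7.94) = 0.51616 m.

0.516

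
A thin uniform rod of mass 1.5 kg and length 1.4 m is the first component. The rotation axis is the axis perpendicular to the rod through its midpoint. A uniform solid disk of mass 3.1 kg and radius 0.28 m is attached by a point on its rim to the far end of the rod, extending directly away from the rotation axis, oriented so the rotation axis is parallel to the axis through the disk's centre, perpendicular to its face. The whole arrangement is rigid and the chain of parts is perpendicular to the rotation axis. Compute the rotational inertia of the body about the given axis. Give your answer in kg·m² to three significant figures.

Thin rod: I_cm = (1/12)ML² = (1/12)(1.5)(1.4)² = 0.245 kg·m²; axis through the centre, so I = 0.245 kg·m².
Solid disk: I_cm = (1/2)MR² = (1/2)(3.1)(0.28)² = 0.12152 kg·m²; centre at d = 0.7 + 0.28 = 0.98 m, so the parallel axis theorem gives I = 0.12152 + (3.1)(0.98)² = 3.0988 kg·m².
Total I = 0.245 + 3.0988 = 3.3438 kg·m².

3.34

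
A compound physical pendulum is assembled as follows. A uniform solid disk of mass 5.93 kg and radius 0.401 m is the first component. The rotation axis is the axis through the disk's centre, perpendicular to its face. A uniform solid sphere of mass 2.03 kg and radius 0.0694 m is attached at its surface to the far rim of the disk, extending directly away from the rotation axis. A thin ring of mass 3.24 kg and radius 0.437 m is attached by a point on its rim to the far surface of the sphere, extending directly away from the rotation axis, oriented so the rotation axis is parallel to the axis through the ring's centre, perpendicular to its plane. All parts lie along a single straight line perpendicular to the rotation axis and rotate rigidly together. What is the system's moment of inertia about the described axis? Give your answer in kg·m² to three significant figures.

Solid disk: I_cm = (1/2)MR² = (1/2)(5.93)(0.401)² = 0.47677 kg·m²; axis through the centre, so I = 0.47677 kg·m².
Solid sphere: I_cm = (2/5)MR² = (2/5)(2.03)(0.0694)² = 0.0039109 kg·m²; centre at d = 0.401 + 0.0694 = 0.4704 m, so I = I_cm + Md² gives I = 0.0039109 + (2.03)(0.4704)² = 0.4531 kg·m².
Thin ring: I_cm = MR² = (3.24)(0.437)² = 0.61874 kg·m²; centre at d = 0.401 + 0.0694 + 0.0694 + 0.437 = 0.9768 m, so I = I_cm + Md² gives I = 0.61874 + (3.24)(0.9768)² = 3.7101 kg·m².
Total I = 0.47677 + 0.4531 + 3.7101 = 4.64 kg·m².

4.64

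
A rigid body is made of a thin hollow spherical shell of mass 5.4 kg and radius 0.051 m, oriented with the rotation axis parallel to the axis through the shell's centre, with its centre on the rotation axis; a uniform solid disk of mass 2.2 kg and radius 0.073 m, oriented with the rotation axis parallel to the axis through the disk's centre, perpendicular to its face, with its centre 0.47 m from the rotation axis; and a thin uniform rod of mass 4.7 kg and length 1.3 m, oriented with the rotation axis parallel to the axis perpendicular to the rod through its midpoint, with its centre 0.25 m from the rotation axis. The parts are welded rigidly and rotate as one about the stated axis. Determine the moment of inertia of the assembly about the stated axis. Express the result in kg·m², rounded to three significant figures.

1.46

Spherical shell: I_cm = (2/3)MR² = (2/3)(5.4)(0.051)² = 0.0093636 kg·m²; axis through the centre, so I = 0.0093636 kg·m².
Solid disk: I_cm = (1/2)MR² = (1/2)(2.2)(0.073)² = 0.0058619 kg·m²; centre at d = 0.47 m, so the parallel axis theorem gives I = 0.0058619 + (2.2)(0.47)² = 0.49184 kg·m².
Thin rod: I_cm = (1/12)ML² = (1/12)(4.7)(1.3)² = 0.66192 kg·m²; centre at d = 0.25 m, so the parallel axis theorem gives I = 0.66192 + (4.7)(0.25)² = 0.95567 kg·m².
Total I = 0.0093636 + 0.49184 + 0.95567 = 1.4569 kg·m².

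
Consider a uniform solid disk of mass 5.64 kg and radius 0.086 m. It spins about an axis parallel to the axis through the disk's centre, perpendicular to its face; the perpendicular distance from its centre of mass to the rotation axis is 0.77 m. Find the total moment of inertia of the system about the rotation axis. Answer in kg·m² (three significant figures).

3.36

I_cm = (1/2)MR² = (1/2)(5.64)(0.086)² = 0.020857 kg·m²; centre at d = 0.77 m, so the parallel axis theorem gives I = 0.020857 + (5.64)(0.77)² = 3.3648 kg·m².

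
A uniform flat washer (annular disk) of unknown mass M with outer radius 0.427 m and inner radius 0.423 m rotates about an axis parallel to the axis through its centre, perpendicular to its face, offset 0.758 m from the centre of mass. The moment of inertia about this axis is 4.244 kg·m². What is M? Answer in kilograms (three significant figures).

5.62

I = I_cm + Md² = (1/2)M(R²+r²) + Md² = M·[0.5·[(0.427)² + (0.423)²] + (0.758)²] = M·0.75519.
So M = 4.244 / 0.75519 = 5.6198 kg.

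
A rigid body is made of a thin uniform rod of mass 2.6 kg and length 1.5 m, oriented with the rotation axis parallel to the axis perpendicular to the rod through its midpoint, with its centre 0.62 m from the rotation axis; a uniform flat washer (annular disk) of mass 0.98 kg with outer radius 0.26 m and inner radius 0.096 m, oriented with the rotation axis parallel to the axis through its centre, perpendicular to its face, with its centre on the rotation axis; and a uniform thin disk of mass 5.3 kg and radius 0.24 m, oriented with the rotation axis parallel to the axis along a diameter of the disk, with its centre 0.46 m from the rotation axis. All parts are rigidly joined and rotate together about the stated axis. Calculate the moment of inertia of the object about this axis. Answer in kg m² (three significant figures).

Thin rod: I_cm = (1/12)ML² = (1/12)(2.6)(1.5)² = 0.4875 kg m²; centre at d = 0.62 m, so the parallel axis theorem gives I = 0.4875 + (2.6)(0.62)² = 1.4869 kg m².
Annular disk: I_cm = (1/2)M(R²+r²) = (1/2)(0.98)[(0.26)² + (0.096)²] = 0.03764 kg m²; axis through the centre, so I = 0.03764 kg m².
Thin disk: I_cm = (1/4)MR² = (1/4)(5.3)(0.24)² = 0.07632 kg m²; centre at d = 0.46 m, so the parallel axis theorem gives I = 0.07632 + (5.3)(0.46)² = 1.1978 kg m².
Total I = 1.4869 + 0.03764 + 1.1978 = 2.7224 kg m².

2.72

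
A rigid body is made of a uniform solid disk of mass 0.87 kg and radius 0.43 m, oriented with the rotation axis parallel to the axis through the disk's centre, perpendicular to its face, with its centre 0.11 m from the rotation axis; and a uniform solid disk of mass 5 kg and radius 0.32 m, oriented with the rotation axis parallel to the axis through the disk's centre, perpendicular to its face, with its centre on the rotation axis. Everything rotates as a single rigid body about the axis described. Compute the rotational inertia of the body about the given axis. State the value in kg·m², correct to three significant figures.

0.347

Solid disk: I_cm = (1/2)MR² = (1/2)(0.87)(0.43)² = 0.080431 kg·m²; centre at d = 0.11 m, so the parallel axis theorem gives I = 0.080431 + (0.87)(0.11)² = 0.090958 kg·m².
Solid disk: I_cm = (1/2)MR² = (1/2)(5)(0.32)² = 0.256 kg·m²; axis through the centre, so I = 0.256 kg·m².
Total I = 0.090958 + 0.256 = 0.34696 kg·m².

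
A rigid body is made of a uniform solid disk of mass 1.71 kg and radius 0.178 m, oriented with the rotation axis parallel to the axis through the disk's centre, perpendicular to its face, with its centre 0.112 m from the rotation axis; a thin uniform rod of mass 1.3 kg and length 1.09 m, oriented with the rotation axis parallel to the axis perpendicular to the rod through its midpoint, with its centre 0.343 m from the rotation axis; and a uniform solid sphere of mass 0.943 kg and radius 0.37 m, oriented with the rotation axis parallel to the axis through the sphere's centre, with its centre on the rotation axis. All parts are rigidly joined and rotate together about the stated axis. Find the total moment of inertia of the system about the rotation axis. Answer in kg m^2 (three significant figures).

Solid disk: I_cm = (1/2)MR² = (1/2)(1.71)(0.178)² = 0.02709 kg m^2; centre at d = 0.112 m, so the parallel axis theorem gives I = 0.02709 + (1.71)(0.112)² = 0.04854 kg m^2.
Thin rod: I_cm = (1/12)ML² = (1/12)(1.3)(1.09)² = 0.12871 kg m^2; centre at d = 0.343 m, so the parallel axis theorem gives I = 0.12871 + (1.3)(0.343)² = 0.28165 kg m^2.
Solid sphere: I_cm = (2/5)MR² = (2/5)(0.943)(0.37)² = 0.051639 kg m^2; axis through the centre, so I = 0.051639 kg m^2.
Total I = 0.04854 + 0.28165 + 0.051639 = 0.38183 kg m^2.

0.382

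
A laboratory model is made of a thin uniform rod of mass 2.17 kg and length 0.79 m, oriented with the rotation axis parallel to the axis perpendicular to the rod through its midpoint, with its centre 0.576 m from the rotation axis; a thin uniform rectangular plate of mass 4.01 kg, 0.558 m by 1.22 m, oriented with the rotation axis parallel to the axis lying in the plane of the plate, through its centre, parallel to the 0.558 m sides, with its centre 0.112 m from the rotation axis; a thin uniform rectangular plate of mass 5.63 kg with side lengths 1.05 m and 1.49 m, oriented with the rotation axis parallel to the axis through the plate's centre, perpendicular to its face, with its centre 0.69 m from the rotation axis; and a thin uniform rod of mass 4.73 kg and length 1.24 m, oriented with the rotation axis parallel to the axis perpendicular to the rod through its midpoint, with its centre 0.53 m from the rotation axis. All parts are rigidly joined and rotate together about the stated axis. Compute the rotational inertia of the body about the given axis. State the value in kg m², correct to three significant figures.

Thin rod: I_cm = (1/12)ML² = (1/12)(2.17)(0.79)² = 0.11286 kg m²; centre at d = 0.576 m, so I = I_cm + Md² gives I = 0.11286 + (2.17)(0.576)² = 0.83281 kg m².
Rectangular plate: I_cm = (1/12)Mb² = (1/12)(4.01)(1.22)² = 0.49737 kg m²; centre at d = 0.112 m, so I = I_cm + Md² gives I = 0.49737 + (4.01)(0.112)² = 0.54768 kg m².
Rectangular plate: I_cm = (1/12)M(a²+b²) = (1/12)(5.63)[(1.05)² + (1.49)²] = 1.5589 kg m²; centre at d = 0.69 m, so I = I_cm + Md² gives I = 1.5589 + (5.63)(0.69)² = 4.2393 kg m².
Thin rod: I_cm = (1/12)ML² = (1/12)(4.73)(1.24)² = 0.60607 kg m²; centre at d = 0.53 m, so I = I_cm + Md² gives I = 0.60607 + (4.73)(0.53)² = 1.9347 kg m².
Total I = 0.83281 + 0.54768 + 4.2393 + 1.9347 = 7.5545 kg m².

7.55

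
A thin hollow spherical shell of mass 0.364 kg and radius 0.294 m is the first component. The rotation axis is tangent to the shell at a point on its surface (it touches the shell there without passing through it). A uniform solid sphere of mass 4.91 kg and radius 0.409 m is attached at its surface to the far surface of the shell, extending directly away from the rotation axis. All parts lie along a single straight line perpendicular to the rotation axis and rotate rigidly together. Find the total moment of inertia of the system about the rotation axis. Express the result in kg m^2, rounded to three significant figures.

5.26

Spherical shell: I_cm = (2/3)MR² = (2/3)(0.364)(0.294)² = 0.020975 kg m^2; centre at d = 0.294 m, so I = I_cm + Md² gives I = 0.020975 + (0.364)(0.294)² = 0.052438 kg m^2.
Solid sphere: I_cm = (2/5)MR² = (2/5)(4.91)(0.409)² = 0.32854 kg m^2; centre at d = 0.294 + 0.294 + 0.409 = 0.997 m, so I = I_cm + Md² gives I = 0.32854 + (4.91)(0.997)² = 5.2091 kg m^2.
Total I = 0.052438 + 5.2091 = 5.2616 kg m^2.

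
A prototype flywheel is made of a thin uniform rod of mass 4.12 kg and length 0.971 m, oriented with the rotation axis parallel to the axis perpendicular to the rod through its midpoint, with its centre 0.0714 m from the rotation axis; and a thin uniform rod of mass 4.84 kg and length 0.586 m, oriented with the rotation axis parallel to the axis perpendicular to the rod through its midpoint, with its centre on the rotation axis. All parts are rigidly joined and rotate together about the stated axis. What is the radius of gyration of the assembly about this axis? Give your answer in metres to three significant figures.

0.232

Thin rod: I_cm = (1/12)ML² = (1/12)(4.12)(0.971)² = 0.32371 kg m^2; centre at d = 0.0714 m, so I = I_cm + Md² gives I = 0.32371 + (4.12)(0.0714)² = 0.34471 kg m^2.
Thin rod: I_cm = (1/12)ML² = (1/12)(4.84)(0.586)² = 0.1385 kg m^2; axis through the centre, so I = 0.1385 kg m^2.
Total I = 0.48322 kg m^2; total mass M = 8.96 kg.
k = √(I/M) = √(0.48322/8.96) = 0.23223 m.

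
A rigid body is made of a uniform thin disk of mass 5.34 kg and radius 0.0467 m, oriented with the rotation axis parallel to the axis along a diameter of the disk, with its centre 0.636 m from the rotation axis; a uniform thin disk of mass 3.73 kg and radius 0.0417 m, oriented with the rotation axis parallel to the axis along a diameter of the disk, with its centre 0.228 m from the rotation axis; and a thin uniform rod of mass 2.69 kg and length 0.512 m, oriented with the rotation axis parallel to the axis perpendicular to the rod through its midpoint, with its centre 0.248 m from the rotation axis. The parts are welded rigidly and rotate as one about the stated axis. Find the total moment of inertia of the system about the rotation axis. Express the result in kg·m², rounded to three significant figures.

Thin disk: I_cm = (1/4)MR² = (1/4)(5.34)(0.0467)² = 0.0029115 kg·m²; centre at d = 0.636 m, so the parallel axis theorem gives I = 0.0029115 + (5.34)(0.636)² = 2.1629 kg·m².
Thin disk: I_cm = (1/4)MR² = (1/4)(3.73)(0.0417)² = 0.0016215 kg·m²; centre at d = 0.228 m, so the parallel axis theorem gives I = 0.0016215 + (3.73)(0.228)² = 0.19552 kg·m².
Thin rod: I_cm = (1/12)ML² = (1/12)(2.69)(0.512)² = 0.058764 kg·m²; centre at d = 0.248 m, so the parallel axis theorem gives I = 0.058764 + (2.69)(0.248)² = 0.22421 kg·m².
Total I = 2.1629 + 0.19552 + 0.22421 = 2.5827 kg·m².

2.58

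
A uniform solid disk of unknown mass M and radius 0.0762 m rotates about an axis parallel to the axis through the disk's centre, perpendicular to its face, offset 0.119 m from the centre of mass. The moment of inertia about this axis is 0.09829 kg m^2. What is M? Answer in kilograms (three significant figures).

I = I_cm + Md² = (1/2)MR² + Md² = M·[0.5·(0.0762)² + (0.119)²] = M·0.017064.
So M = 0.09829 / 0.017064 = 5.76 kg.

5.76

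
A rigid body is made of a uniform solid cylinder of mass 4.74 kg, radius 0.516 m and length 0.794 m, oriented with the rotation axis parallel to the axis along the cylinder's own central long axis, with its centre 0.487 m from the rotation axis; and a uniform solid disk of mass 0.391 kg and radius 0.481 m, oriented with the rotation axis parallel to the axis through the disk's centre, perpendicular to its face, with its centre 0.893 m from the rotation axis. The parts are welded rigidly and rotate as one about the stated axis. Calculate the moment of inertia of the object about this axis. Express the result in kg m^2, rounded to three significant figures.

2.11

Solid cylinder: I_cm = (1/2)MR² = (1/2)(4.74)(0.516)² = 0.63103 kg m^2; centre at d = 0.487 m, so the parallel axis theorem gives I = 0.63103 + (4.74)(0.487)² = 1.7552 kg m^2.
Solid disk: I_cm = (1/2)MR² = (1/2)(0.391)(0.481)² = 0.045231 kg m^2; centre at d = 0.893 m, so the parallel axis theorem gives I = 0.045231 + (0.391)(0.893)² = 0.35703 kg m^2.
Total I = 1.7552 + 0.35703 = 2.1122 kg m^2.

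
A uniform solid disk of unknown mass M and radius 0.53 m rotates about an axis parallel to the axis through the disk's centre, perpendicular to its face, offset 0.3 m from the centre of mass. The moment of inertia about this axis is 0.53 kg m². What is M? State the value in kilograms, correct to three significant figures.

2.30

I = I_cm + Md² = (1/2)MR² + Md² = M·[0.5·(0.53)² + (0.3)²] = M·0.23045.
So M = 0.53 / 0.23045 = 2.2998 kg.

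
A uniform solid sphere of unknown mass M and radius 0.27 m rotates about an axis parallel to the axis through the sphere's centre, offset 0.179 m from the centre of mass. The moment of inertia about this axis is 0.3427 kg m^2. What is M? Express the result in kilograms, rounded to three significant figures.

5.60

I = I_cm + Md² = (2/5)MR² + Md² = M·[0.4·(0.27)² + (0.179)²] = M·0.061201.
So M = 0.3427 / 0.061201 = 5.5996 kg.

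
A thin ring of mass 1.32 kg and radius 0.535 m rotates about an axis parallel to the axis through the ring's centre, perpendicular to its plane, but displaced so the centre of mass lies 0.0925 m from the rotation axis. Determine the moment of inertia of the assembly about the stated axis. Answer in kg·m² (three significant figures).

I_cm = MR² = (1.32)(0.535)² = 0.37782 kg·m²; centre at d = 0.0925 m, so I = I_cm + Md² gives I = 0.37782 + (1.32)(0.0925)² = 0.38911 kg·m².

0.389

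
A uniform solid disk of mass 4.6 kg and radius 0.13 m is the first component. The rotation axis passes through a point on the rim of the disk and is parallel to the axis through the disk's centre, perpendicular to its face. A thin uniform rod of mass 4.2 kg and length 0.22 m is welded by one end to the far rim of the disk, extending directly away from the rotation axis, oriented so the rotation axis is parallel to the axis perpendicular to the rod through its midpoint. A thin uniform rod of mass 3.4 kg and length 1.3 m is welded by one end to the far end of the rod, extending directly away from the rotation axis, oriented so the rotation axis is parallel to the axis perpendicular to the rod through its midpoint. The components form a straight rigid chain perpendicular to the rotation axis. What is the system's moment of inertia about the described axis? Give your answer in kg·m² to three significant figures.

Solid disk: I_cm = (1/2)MR² = (1/2)(4.6)(0.13)² = 0.03887 kg·m²; centre at d = 0.13 m, so the parallel axis theorem gives I = 0.03887 + (4.6)(0.13)² = 0.11661 kg·m².
Thin rod: I_cm = (1/12)ML² = (1/12)(4.2)(0.22)² = 0.01694 kg·m²; centre at d = 0.13 + 0.13 + 0.11 = 0.37 m, so the parallel axis theorem gives I = 0.01694 + (4.2)(0.37)² = 0.59192 kg·m².
Thin rod: I_cm = (1/12)ML² = (1/12)(3.4)(1.3)² = 0.47883 kg·m²; centre at d = 0.13 + 0.13 + 0.11 + 0.11 + 0.65 = 1.13 m, so the parallel axis theorem gives I = 0.47883 + (3.4)(1.13)² = 4.8203 kg·m².
Total I = 0.11661 + 0.59192 + 4.8203 = 5.5288 kg·m².

5.53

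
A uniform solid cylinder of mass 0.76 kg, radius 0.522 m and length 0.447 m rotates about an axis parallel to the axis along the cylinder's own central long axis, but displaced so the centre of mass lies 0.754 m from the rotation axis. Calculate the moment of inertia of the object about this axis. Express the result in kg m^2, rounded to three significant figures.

I_cm = (1/2)MR² = (1/2)(0.76)(0.522)² = 0.10354 kg m^2; centre at d = 0.754 m, so the parallel axis theorem gives I = 0.10354 + (0.76)(0.754)² = 0.53562 kg m^2.

0.536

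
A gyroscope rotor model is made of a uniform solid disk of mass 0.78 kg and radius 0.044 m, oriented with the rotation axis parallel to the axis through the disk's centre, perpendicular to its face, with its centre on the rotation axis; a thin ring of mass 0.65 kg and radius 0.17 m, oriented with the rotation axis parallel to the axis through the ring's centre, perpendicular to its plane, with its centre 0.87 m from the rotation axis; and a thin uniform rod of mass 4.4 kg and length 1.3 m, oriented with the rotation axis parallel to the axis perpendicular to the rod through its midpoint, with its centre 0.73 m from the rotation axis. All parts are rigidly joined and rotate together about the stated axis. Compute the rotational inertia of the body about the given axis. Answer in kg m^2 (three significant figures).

Solid disk: I_cm = (1/2)MR² = (1/2)(0.78)(0.044)² = 0.00075504 kg m^2; axis through the centre, so I = 0.00075504 kg m^2.
Thin ring: I_cm = MR² = (0.65)(0.17)² = 0.018785 kg m^2; centre at d = 0.87 m, so I = I_cm + Md² gives I = 0.018785 + (0.65)(0.87)² = 0.51077 kg m^2.
Thin rod: I_cm = (1/12)ML² = (1/12)(4.4)(1.3)² = 0.61967 kg m^2; centre at d = 0.73 m, so I = I_cm + Md² gives I = 0.61967 + (4.4)(0.73)² = 2.9644 kg m^2.
Total I = 0.00075504 + 0.51077 + 2.9644 = 3.476 kg m^2.

3.48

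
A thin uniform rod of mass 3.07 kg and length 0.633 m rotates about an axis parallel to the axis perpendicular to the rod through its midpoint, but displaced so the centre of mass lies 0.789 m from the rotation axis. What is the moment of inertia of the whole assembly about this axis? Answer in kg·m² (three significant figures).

2.01

I_cm = (1/12)ML² = (1/12)(3.07)(0.633)² = 0.10251 kg·m²; centre at d = 0.789 m, so the parallel axis theorem gives I = 0.10251 + (3.07)(0.789)² = 2.0136 kg·m².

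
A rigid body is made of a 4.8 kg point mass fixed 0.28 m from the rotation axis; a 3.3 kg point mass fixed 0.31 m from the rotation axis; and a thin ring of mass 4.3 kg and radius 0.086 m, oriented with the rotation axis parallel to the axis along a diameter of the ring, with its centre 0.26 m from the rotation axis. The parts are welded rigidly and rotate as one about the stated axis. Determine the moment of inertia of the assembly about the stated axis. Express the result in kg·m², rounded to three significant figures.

1.00

Point mass: I_cm = 0; centre at d = 0.28 m, so the parallel axis theorem gives I = 0 + (4.8)(0.28)² = 0.37632 kg·m².
Point mass: I_cm = 0; centre at d = 0.31 m, so the parallel axis theorem gives I = 0 + (3.3)(0.31)² = 0.31713 kg·m².
Thin ring: I_cm = (1/2)MR² = (1/2)(4.3)(0.086)² = 0.015901 kg·m²; centre at d = 0.26 m, so the parallel axis theorem gives I = 0.015901 + (4.3)(0.26)² = 0.30658 kg·m².
Total I = 0.37632 + 0.31713 + 0.30658 = 1 kg·m².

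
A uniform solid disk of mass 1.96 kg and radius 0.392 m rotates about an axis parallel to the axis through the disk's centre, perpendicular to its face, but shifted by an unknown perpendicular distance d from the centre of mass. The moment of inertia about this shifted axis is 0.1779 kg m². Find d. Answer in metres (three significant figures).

About the centre-of-mass axis, I_cm = (1/2)MR² = (1/2)(1.96)(0.392)² = 0.15059 kg m².
Parallel axis theorem: I = I_cm + Md², so Md² = 0.1779 − 0.15059 = 0.027309 kg m².
d = √(0.027309 / 1.96) = 0.11804 m.

0.118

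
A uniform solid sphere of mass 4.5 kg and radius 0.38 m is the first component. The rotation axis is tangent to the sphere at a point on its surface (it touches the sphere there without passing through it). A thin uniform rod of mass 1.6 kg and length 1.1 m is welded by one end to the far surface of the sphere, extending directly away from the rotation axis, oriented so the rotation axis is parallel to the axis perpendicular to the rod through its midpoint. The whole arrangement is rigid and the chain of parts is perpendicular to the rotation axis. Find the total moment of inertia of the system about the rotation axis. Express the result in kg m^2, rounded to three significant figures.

Solid sphere: I_cm = (2/5)MR² = (2/5)(4.5)(0.38)² = 0.25992 kg m^2; centre at d = 0.38 m, so I = I_cm + Md² gives I = 0.25992 + (4.5)(0.38)² = 0.90972 kg m^2.
Thin rod: I_cm = (1/12)ML² = (1/12)(1.6)(1.1)² = 0.16133 kg m^2; centre at d = 0.38 + 0.38 + 0.55 = 1.31 m, so I = I_cm + Md² gives I = 0.16133 + (1.6)(1.31)² = 2.9071 kg m^2.
Total I = 0.90972 + 2.9071 = 3.8168 kg m^2.

3.82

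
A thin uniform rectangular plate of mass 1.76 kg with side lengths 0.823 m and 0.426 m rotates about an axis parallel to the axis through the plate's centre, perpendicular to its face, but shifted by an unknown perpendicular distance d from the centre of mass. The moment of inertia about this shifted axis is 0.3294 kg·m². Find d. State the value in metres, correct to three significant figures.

About the centre-of-mass axis, I_cm = (1/12)M(a²+b²) = (1/12)(1.76)[(0.823)² + (0.426)²] = 0.12596 kg·m².
Parallel axis theorem: I = I_cm + Md², so Md² = 0.3294 − 0.12596 = 0.20344 kg·m².
d = √(0.20344 / 1.76) = 0.33999 m.

0.340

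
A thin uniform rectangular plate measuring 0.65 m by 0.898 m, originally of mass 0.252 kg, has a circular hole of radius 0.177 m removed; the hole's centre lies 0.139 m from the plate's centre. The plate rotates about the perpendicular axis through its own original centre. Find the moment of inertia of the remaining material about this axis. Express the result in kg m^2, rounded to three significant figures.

Unpierced body about its centre: I₀ = (1/12)M(a²+b²) = (1/12)(0.252)[(0.65)² + (0.898)²] = 0.025807 kg m^2.
The removed disk has mass m = M·πr²/(ab) = (0.252)·π(0.177)²/(0.65·0.898) = 0.042492 kg (same uniform areal density).
Its moment of inertia about the rotation axis (parallel-axis theorem): I_hole = (1/2)mr² + md² = (1/2)(0.042492)(0.177)² + (0.042492)(0.139)² = 0.0014866 kg m^2.
Treating the hole as negative mass, I = I₀ − I_hole = 0.025807 − 0.0014866 = 0.02432 kg m^2.

0.0243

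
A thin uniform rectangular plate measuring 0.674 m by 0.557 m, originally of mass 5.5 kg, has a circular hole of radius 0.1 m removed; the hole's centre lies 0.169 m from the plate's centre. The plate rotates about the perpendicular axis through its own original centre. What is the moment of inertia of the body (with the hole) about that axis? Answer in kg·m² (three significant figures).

Unpierced body about its centre: I₀ = (1/12)M(a²+b²) = (1/12)(5.5)[(0.674)² + (0.557)²] = 0.35041 kg·m².
The removed disk has mass m = M·πr²/(ab) = (5.5)·π(0.1)²/(0.674·0.557) = 0.46025 kg (same uniform areal density).
Its moment of inertia about the rotation axis (parallel-axis theorem): I_hole = (1/2)mr² + md² = (1/2)(0.46025)(0.1)² + (0.46025)(0.169)² = 0.015447 kg·m².
Treating the hole as negative mass, I = I₀ − I_hole = 0.35041 − 0.015447 = 0.33496 kg·m².

0.335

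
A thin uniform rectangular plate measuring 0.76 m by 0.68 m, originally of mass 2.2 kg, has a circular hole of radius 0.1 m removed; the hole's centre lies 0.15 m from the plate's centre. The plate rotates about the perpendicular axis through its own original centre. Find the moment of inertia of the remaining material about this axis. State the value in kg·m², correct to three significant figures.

0.187

Unpierced body about its centre: I₀ = (1/12)M(a²+b²) = (1/12)(2.2)[(0.76)² + (0.68)²] = 0.19067 kg·m².
The removed disk has mass m = M·πr²/(ab) = (2.2)·π(0.1)²/(0.76·0.68) = 0.13374 kg (same uniform areal density).
Its moment of inertia about the rotation axis (parallel-axis theorem): I_hole = (1/2)mr² + md² = (1/2)(0.13374)(0.1)² + (0.13374)(0.15)² = 0.0036778 kg·m².
Treating the hole as negative mass, I = I₀ − I_hole = 0.19067 − 0.0036778 = 0.18699 kg·m².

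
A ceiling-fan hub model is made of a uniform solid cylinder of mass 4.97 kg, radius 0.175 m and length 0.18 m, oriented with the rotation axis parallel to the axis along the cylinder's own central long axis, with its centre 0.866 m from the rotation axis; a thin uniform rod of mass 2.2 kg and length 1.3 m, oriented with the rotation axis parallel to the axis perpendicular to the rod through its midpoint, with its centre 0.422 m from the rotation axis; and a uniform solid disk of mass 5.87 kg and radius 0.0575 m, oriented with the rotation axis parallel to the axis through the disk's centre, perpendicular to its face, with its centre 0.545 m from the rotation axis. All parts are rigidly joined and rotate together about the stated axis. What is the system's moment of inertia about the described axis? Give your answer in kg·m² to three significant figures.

Solid cylinder: I_cm = (1/2)MR² = (1/2)(4.97)(0.175)² = 0.076103 kg·m²; centre at d = 0.866 m, so I = I_cm + Md² gives I = 0.076103 + (4.97)(0.866)² = 3.8034 kg·m².
Thin rod: I_cm = (1/12)ML² = (1/12)(2.2)(1.3)² = 0.30983 kg·m²; centre at d = 0.422 m, so I = I_cm + Md² gives I = 0.30983 + (2.2)(0.422)² = 0.70162 kg·m².
Solid disk: I_cm = (1/2)MR² = (1/2)(5.87)(0.0575)² = 0.0097038 kg·m²; centre at d = 0.545 m, so I = I_cm + Md² gives I = 0.0097038 + (5.87)(0.545)² = 1.7532 kg·m².
Total I = 3.8034 + 0.70162 + 1.7532 = 6.2582 kg·m².

6.26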